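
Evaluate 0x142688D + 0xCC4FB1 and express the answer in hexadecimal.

0x20EB83E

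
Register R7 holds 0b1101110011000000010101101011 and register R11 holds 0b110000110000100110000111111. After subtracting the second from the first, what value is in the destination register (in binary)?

0b111101100111011100100101100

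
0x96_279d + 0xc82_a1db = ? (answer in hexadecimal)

Add column by column in base 16, right to left:
  d+b = 8 carry 1
  9+d+1 = 7 carry 1
  7+1+1 = 9
  2+a = c
  6+2 = 8
  9+8 = 1 carry 1
  0+c+1 = d

0xd18c978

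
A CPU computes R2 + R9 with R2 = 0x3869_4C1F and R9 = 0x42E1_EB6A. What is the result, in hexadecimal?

0x7B4B3789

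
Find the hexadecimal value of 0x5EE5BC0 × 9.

Multiply each base-16 digit by 9, carrying:
  0×9 = 0 → write 0
  C×9 = 108 → write C carry 6
  B×9+6 = 105 → write 9 carry 6
  5×9+6 = 51 → write 3 carry 3
  E×9+3 = 129 → write 1 carry 8
  E×9+8 = 134 → write 6 carry 8
  5×9+8 = 53 → write 5 carry 3
  remaining carry: 3

0x356139C0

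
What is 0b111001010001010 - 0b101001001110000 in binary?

Subtract column by column in base 2:
  0-0 → 0
  1-0 → 1
  0-0 → 0
  1-0 → 1
  0-1 → 1 (borrow)
  0-1-1 → 0 (borrow)
  0-1-1 → 0 (borrow)
  1-0-1 → 0
  0-0 → 0
  1-1 → 0
  0-0 → 0
  0-0 → 0
  1-1 → 0
  1-0 → 1
  1-1 → 0

0b10000000011010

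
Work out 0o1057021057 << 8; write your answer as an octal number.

8 bits is not a whole number of base-8 digits; in binary: 1000101111000010001000101111 << 8 = 100010111100001000100010111100000000.

0o427410427400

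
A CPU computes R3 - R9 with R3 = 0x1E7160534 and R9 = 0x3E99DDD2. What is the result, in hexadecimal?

0x1A87C2762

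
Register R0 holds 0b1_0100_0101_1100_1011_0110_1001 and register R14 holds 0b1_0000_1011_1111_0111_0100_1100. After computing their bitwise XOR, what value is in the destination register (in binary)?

0b0010011100011110000100101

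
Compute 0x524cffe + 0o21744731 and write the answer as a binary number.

0x524cffe = 0b101001001001100111111111110 in binary.
0o21744731 = 0b10001111100100111011001 in binary.
Add column by column in base 2, right to left:
  0+1 = 1
  1+0 = 1
  1+0 = 1
  1+1 = 0 carry 1
  1+1+1 = 1 carry 1
  1+0+1 = 0 carry 1
  1+1+1 = 1 carry 1
  1+1+1 = 1 carry 1
  1+1+1 = 1 carry 1
  1+0+1 = 0 carry 1
  1+0+1 = 0 carry 1
  1+1+1 = 1 carry 1
  0+0+1 = 1
  0+0 = 0
  1+1 = 0 carry 1
  1+1+1 = 1 carry 1
  0+1+1 = 0 carry 1
  0+1+1 = 0 carry 1
  1+1+1 = 1 carry 1
  0+0+1 = 1
  0+0 = 0
  1+0 = 1
  0+1 = 1
  0+0 = 0
  1+0 = 1
  0+0 = 0
  1+0 = 1

0b101011011001001100111010111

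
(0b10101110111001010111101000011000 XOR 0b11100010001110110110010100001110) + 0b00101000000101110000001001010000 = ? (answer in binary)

0b1110100111101010010000101100110

First 0b10101110111001010111101000011000 XOR 0b11100010001110110110010100001110 = 0b01001100110111100001111100010110.
Add column by column in base 2, right to left:
  0+0 = 0
  1+0 = 1
  1+0 = 1
  0+0 = 0
  1+1 = 0 carry 1
  0+0+1 = 1
  0+1 = 1
  0+0 = 0
  1+0 = 1
  1+1 = 0 carry 1
  1+0+1 = 0 carry 1
  1+0+1 = 0 carry 1
  1+0+1 = 0 carry 1
  0+0+1 = 1
  0+0 = 0
  0+0 = 0
  0+1 = 1
  1+1 = 0 carry 1
  1+1+1 = 1 carry 1
  1+0+1 = 0 carry 1
  1+1+1 = 1 carry 1
  0+0+1 = 1
  1+0 = 1
  1+0 = 1
  0+0 = 0
  0+0 = 0
  1+0 = 1
  1+1 = 0 carry 1
  0+0+1 = 1
  0+1 = 1
  1+0 = 1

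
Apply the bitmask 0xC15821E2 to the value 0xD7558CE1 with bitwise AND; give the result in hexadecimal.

AND each hex digit independently (no carries):
  D&C=C, 7&1=1, 5&5=5, 5&8=0, 8&2=0, C&1=0, E&E=E, 1&2=0

0xC15000E0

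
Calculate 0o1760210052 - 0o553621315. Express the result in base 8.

Subtract column by column in base 8:
  2-5 → 5 (borrow)
  5-1-1 → 3
  0-3 → 5 (borrow)
  0-1-1 → 6 (borrow)
  1-2-1 → 6 (borrow)
  2-6-1 → 3 (borrow)
  0-3-1 → 4 (borrow)
  6-5-1 → 0
  7-5 → 2
  1-0 → 1

0o1204366535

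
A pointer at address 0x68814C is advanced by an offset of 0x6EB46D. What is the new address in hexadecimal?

0xD735B9

Add column by column in base 16, right to left:
  C+D = 9 carry 1
  4+6+1 = B
  1+4 = 5
  8+B = 3 carry 1
  8+E+1 = 7 carry 1
  6+6+1 = D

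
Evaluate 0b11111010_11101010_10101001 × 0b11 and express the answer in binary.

0b10111100001011111111111011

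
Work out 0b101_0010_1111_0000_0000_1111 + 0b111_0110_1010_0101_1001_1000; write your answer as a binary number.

Add column by column in base 2, right to left:
  1+0 = 1
  1+0 = 1
  1+0 = 1
  1+1 = 0 carry 1
  0+1+1 = 0 carry 1
  0+0+1 = 1
  0+0 = 0
  0+1 = 1
  0+1 = 1
  0+0 = 0
  0+1 = 1
  0+0 = 0
  1+0 = 1
  1+1 = 0 carry 1
  1+0+1 = 0 carry 1
  1+1+1 = 1 carry 1
  0+0+1 = 1
  1+1 = 0 carry 1
  0+1+1 = 0 carry 1
  0+0+1 = 1
  1+1 = 0 carry 1
  0+1+1 = 0 carry 1
  1+1+1 = 1 carry 1
  final carry 1

0b110010011001010110100111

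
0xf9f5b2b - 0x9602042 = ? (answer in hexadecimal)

Subtract column by column in base 16:
  b-2 → 9
  2-4 → e (borrow)
  b-0-1 → a
  5-2 → 3
  f-0 → f
  9-6 → 3
  f-9 → 6

0x63f3ae9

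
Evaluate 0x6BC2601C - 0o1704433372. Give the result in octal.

0x6BC2601C = 0o15360460034 in octal.
Subtract column by column in base 8:
  4-2 → 2
  3-7 → 4 (borrow)
  0-3-1 → 4 (borrow)
  0-3-1 → 4 (borrow)
  6-3-1 → 2
  4-4 → 0
  0-4 → 4 (borrow)
  6-0-1 → 5
  3-7 → 4 (borrow)
  5-1-1 → 3
  1-0 → 1

0o13454024442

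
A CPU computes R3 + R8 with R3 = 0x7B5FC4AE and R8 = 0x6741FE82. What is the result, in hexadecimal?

0xE2A1C330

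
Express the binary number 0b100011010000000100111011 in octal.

Group the bits in threes: 100 011 010 000 000 100 111 011 → 43200473.

0o43200473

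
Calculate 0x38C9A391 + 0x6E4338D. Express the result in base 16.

Add column by column in base 16, right to left:
  1+D = E
  9+8 = 1 carry 1
  3+3+1 = 7
  A+3 = D
  9+4 = D
  C+E = A carry 1
  8+6+1 = F
  3+0 = 3

0x3FADD71E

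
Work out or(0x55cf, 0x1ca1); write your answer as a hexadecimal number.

0x5def

OR each hex digit independently (no carries):
  5|1=5, 5|c=d, c|a=e, f|1=f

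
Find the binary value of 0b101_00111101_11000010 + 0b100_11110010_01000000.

0b10100011000000000010

Add column by column in base 2, right to left:
  0+0 = 0
  1+0 = 1
  0+0 = 0
  0+0 = 0
  0+0 = 0
  0+0 = 0
  1+1 = 0 carry 1
  1+0+1 = 0 carry 1
  1+0+1 = 0 carry 1
  0+1+1 = 0 carry 1
  1+0+1 = 0 carry 1
  1+0+1 = 0 carry 1
  1+1+1 = 1 carry 1
  1+1+1 = 1 carry 1
  0+1+1 = 0 carry 1
  0+1+1 = 0 carry 1
  1+0+1 = 0 carry 1
  0+0+1 = 1
  1+1 = 0 carry 1
  final carry 1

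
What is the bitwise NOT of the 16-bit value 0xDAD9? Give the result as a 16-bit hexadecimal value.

Each hex digit d becomes F−d:
  D→2, A→5, D→2, 9→6

0x2526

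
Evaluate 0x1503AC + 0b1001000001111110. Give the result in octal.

0x1503AC = 0o5201654 in octal.
0b1001000001111110 = 0o110176 in octal.
Add column by column in base 8, right to left:
  4+6 = 2 carry 1
  5+7+1 = 5 carry 1
  6+1+1 = 0 carry 1
  1+0+1 = 2
  0+1 = 1
  2+1 = 3
  5+0 = 5

0o5312052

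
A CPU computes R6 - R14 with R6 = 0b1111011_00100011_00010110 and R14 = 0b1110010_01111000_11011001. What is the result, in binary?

0b10001010101000111101

Subtract column by column in base 2:
  0-1 → 1 (borrow)
  1-0-1 → 0
  1-0 → 1
  0-1 → 1 (borrow)
  1-1-1 → 1 (borrow)
  0-0-1 → 1 (borrow)
  0-1-1 → 0 (borrow)
  0-1-1 → 0 (borrow)
  1-0-1 → 0
  1-0 → 1
  0-0 → 0
  0-1 → 1 (borrow)
  0-1-1 → 0 (borrow)
  1-1-1 → 1 (borrow)
  0-1-1 → 0 (borrow)
  0-0-1 → 1 (borrow)
  1-0-1 → 0
  1-1 → 0
  0-0 → 0
  1-0 → 1
  1-1 → 0
  1-1 → 0
  1-1 → 0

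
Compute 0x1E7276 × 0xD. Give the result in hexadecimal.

0x18BCFFE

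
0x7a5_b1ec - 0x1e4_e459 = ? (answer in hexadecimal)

0x5c0cd93

Subtract column by column in base 16:
  c-9 → 3
  e-5 → 9
  1-4 → d (borrow)
  b-e-1 → c (borrow)
  5-4-1 → 0
  a-e → c (borrow)
  7-1-1 → 5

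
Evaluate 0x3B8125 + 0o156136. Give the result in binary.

0x3B8125 = 0b1110111000000100100101 in binary.
0o156136 = 0b1101110001011110 in binary.
Add column by column in base 2, right to left:
  1+0 = 1
  0+1 = 1
  1+1 = 0 carry 1
  0+1+1 = 0 carry 1
  0+1+1 = 0 carry 1
  1+0+1 = 0 carry 1
  0+1+1 = 0 carry 1
  0+0+1 = 1
  1+0 = 1
  0+0 = 0
  0+1 = 1
  0+1 = 1
  0+1 = 1
  0+0 = 0
  0+1 = 1
  1+1 = 0 carry 1
  1+0+1 = 0 carry 1
  1+0+1 = 0 carry 1
  0+0+1 = 1
  1+0 = 1
  1+0 = 1
  1+0 = 1

0b1111000101110110000011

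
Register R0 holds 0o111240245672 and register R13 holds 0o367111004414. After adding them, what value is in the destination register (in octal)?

Add column by column in base 8, right to left:
  2+4 = 6
  7+1 = 0 carry 1
  6+4+1 = 3 carry 1
  5+4+1 = 2 carry 1
  4+0+1 = 5
  2+0 = 2
  0+1 = 1
  4+1 = 5
  2+1 = 3
  1+7 = 0 carry 1
  1+6+1 = 0 carry 1
  1+3+1 = 5

0o500351252306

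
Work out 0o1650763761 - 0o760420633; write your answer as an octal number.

Subtract column by column in base 8:
  1-3 → 6 (borrow)
  6-3-1 → 2
  7-6 → 1
  3-0 → 3
  6-2 → 4
  7-4 → 3
  0-0 → 0
  5-6 → 7 (borrow)
  6-7-1 → 6 (borrow)
  1-0-1 → 0

0o670343126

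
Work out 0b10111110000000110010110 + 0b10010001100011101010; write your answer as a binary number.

0b11010000001101010000000

Add column by column in base 2, right to left:
  0+0 = 0
  1+1 = 0 carry 1
  1+0+1 = 0 carry 1
  0+1+1 = 0 carry 1
  1+0+1 = 0 carry 1
  0+1+1 = 0 carry 1
  0+1+1 = 0 carry 1
  1+1+1 = 1 carry 1
  1+0+1 = 0 carry 1
  0+0+1 = 1
  0+0 = 0
  0+1 = 1
  0+1 = 1
  0+0 = 0
  0+0 = 0
  0+0 = 0
  1+1 = 0 carry 1
  1+0+1 = 0 carry 1
  1+0+1 = 0 carry 1
  1+1+1 = 1 carry 1
  1+0+1 = 0 carry 1
  0+0+1 = 1
  1+0 = 1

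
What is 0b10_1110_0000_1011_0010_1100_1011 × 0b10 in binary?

Multiply each base-2 digit by 2, carrying:
  1×2 = 2 → write 0 carry 1
  1×2+1 = 3 → write 1 carry 1
  0×2+1 = 1 → write 1
  1×2 = 2 → write 0 carry 1
  0×2+1 = 1 → write 1
  0×2 = 0 → write 0
  1×2 = 2 → write 0 carry 1
  1×2+1 = 3 → write 1 carry 1
  0×2+1 = 1 → write 1
  1×2 = 2 → write 0 carry 1
  0×2+1 = 1 → write 1
  0×2 = 0 → write 0
  1×2 = 2 → write 0 carry 1
  1×2+1 = 3 → write 1 carry 1
  0×2+1 = 1 → write 1
  1×2 = 2 → write 0 carry 1
  0×2+1 = 1 → write 1
  0×2 = 0 → write 0
  0×2 = 0 → write 0
  0×2 = 0 → write 0
  0×2 = 0 → write 0
  1×2 = 2 → write 0 carry 1
  1×2+1 = 3 → write 1 carry 1
  1×2+1 = 3 → write 1 carry 1
  0×2+1 = 1 → write 1
  1×2 = 2 → write 0 carry 1
  remaining carry: 1

0b101110000010110010110010110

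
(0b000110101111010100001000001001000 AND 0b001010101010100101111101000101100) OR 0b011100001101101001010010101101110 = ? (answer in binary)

0b11110101111101101011010101101110

0b000110101111010100001000001001000 AND 0b001010101010100101111101000101100 = 0b000010101010000100001000000001000.
Then OR with 0b011100001101101001010010101101110.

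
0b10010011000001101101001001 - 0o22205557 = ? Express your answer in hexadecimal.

0x2030FDA

0b10010011000001101101001001 = 0x24C1B49 in hexadecimal.
0o22205557 = 0x490B6F in hexadecimal.
Subtract column by column in base 16:
  9-F → A (borrow)
  4-6-1 → D (borrow)
  B-B-1 → F (borrow)
  1-0-1 → 0
  C-9 → 3
  4-4 → 0
  2-0 → 2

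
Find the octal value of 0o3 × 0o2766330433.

0o10743211521

Multiply each base-8 digit by 3, carrying:
  3×3 = 9 → write 1 carry 1
  3×3+1 = 10 → write 2 carry 1
  4×3+1 = 13 → write 5 carry 1
  0×3+1 = 1 → write 1
  3×3 = 9 → write 1 carry 1
  3×3+1 = 10 → write 2 carry 1
  6×3+1 = 19 → write 3 carry 2
  6×3+2 = 20 → write 4 carry 2
  7×3+2 = 23 → write 7 carry 2
  2×3+2 = 8 → write 0 carry 1
  remaining carry: 1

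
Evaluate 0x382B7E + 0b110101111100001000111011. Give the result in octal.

0o103766671

0x382B7E = 0o16025576 in octal.
0b110101111100001000111011 = 0o65741073 in octal.
Add column by column in base 8, right to left:
  6+3 = 1 carry 1
  7+7+1 = 7 carry 1
  5+0+1 = 6
  5+1 = 6
  2+4 = 6
  0+7 = 7
  6+5 = 3 carry 1
  1+6+1 = 0 carry 1
  final carry 1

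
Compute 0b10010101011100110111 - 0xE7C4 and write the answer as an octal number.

0o2067563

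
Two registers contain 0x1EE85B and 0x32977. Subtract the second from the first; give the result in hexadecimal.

Subtract column by column in base 16:
  B-7 → 4
  5-7 → E (borrow)
  8-9-1 → E (borrow)
  E-2-1 → B
  E-3 → B
  1-0 → 1

0x1BBEE4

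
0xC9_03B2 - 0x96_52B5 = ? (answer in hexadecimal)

0x32B0FD

Subtract column by column in base 16:
  2-5 → D (borrow)
  B-B-1 → F (borrow)
  3-2-1 → 0
  0-5 → B (borrow)
  9-6-1 → 2
  C-9 → 3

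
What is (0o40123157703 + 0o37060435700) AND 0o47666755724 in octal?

0o47202615600

Add column by column in base 8, right to left:
  3+0 = 3
  0+0 = 0
  7+7 = 6 carry 1
  7+5+1 = 5 carry 1
  5+3+1 = 1 carry 1
  1+4+1 = 6
  3+0 = 3
  2+6 = 0 carry 1
  1+0+1 = 2
  0+7 = 7
  4+3 = 7
Sum = 0o77203615603; now AND with 0o47666755724:
  7&4=4, 7&7=7, 2&6=2, 0&6=0, 3&6=2, 6&7=6, 1&5=1, 5&5=5, 6&7=6, 0&2=0, 3&4=0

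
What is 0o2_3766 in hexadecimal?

0x27F6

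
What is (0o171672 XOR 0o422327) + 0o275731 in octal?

0o1051506

First 0o171672 XOR 0o422327 = 0o553555.
Add column by column in base 8, right to left:
  5+1 = 6
  5+3 = 0 carry 1
  5+7+1 = 5 carry 1
  3+5+1 = 1 carry 1
  5+7+1 = 5 carry 1
  5+2+1 = 0 carry 1
  final carry 1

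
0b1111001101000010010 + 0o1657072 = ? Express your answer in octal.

0o3574114

0b1111001101000010010 = 0o1715022 in octal.
Add column by column in base 8, right to left:
  2+2 = 4
  2+7 = 1 carry 1
  0+0+1 = 1
  5+7 = 4 carry 1
  1+5+1 = 7
  7+6 = 5 carry 1
  1+1+1 = 3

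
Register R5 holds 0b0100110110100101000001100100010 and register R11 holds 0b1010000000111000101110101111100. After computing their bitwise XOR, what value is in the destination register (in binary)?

XOR bit by bit (1 where the bits differ):
  0100110110100101000001100100010
^ 1010000000111000101110101111100
= 1110110110011101101111001011110

0b1110110110011101101111001011110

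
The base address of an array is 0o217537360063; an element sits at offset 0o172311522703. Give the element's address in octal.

Add column by column in base 8, right to left:
  3+3 = 6
  6+0 = 6
  0+7 = 7
  0+2 = 2
  6+2 = 0 carry 1
  3+5+1 = 1 carry 1
  7+1+1 = 1 carry 1
  3+1+1 = 5
  5+3 = 0 carry 1
  7+2+1 = 2 carry 1
  1+7+1 = 1 carry 1
  2+1+1 = 4

0o412051102766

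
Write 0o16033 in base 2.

Each octal digit is 3 bits: 1=001 6=110 0=000 3=011 3=011.

0b1110000011011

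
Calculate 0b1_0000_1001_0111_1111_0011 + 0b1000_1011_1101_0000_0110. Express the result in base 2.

Add column by column in base 2, right to left:
  1+0 = 1
  1+1 = 0 carry 1
  0+1+1 = 0 carry 1
  0+0+1 = 1
  1+0 = 1
  1+0 = 1
  1+0 = 1
  1+0 = 1
  1+1 = 0 carry 1
  1+0+1 = 0 carry 1
  1+1+1 = 1 carry 1
  0+1+1 = 0 carry 1
  1+1+1 = 1 carry 1
  0+1+1 = 0 carry 1
  0+0+1 = 1
  1+1 = 0 carry 1
  0+0+1 = 1
  0+0 = 0
  0+0 = 0
  0+1 = 1
  1+0 = 1

0b110010101010011111001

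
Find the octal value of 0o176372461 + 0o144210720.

0o342603401

Add column by column in base 8, right to left:
  1+0 = 1
  6+2 = 0 carry 1
  4+7+1 = 4 carry 1
  2+0+1 = 3
  7+1 = 0 carry 1
  3+2+1 = 6
  6+4 = 2 carry 1
  7+4+1 = 4 carry 1
  1+1+1 = 3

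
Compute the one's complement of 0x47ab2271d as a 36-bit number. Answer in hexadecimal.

0xb854dd8e2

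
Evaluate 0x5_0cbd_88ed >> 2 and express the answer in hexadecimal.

0x1432f623b

2 bits is not a whole number of base-16 digits; in binary: 10100001100101111011000100011101101 >> 2 = 101000011001011110110001000111011.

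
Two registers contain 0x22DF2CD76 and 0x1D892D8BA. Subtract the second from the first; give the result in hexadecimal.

Subtract column by column in base 16:
  6-A → C (borrow)
  7-B-1 → B (borrow)
  D-8-1 → 4
  C-D → F (borrow)
  2-2-1 → F (borrow)
  F-9-1 → 5
  D-8 → 5
  2-D → 5 (borrow)
  2-1-1 → 0

0x555FF4BC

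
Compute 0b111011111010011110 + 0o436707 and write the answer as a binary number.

0b1011111110001100101

0o436707 = 0b100011110111000111 in binary.
Add column by column in base 2, right to left:
  0+1 = 1
  1+1 = 0 carry 1
  1+1+1 = 1 carry 1
  1+0+1 = 0 carry 1
  1+0+1 = 0 carry 1
  0+0+1 = 1
  0+1 = 1
  1+1 = 0 carry 1
  0+1+1 = 0 carry 1
  1+0+1 = 0 carry 1
  1+1+1 = 1 carry 1
  1+1+1 = 1 carry 1
  1+1+1 = 1 carry 1
  1+1+1 = 1 carry 1
  0+0+1 = 1
  1+0 = 1
  1+0 = 1
  1+1 = 0 carry 1
  final carry 1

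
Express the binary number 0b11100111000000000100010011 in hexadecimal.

0x39C0113

Group the bits into nibbles: 0011 1001 1100 0000 0001 0001 0011 → 39C0113.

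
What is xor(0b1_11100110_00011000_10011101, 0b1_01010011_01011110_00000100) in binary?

0b0101101010100011010011001

XOR bit by bit (1 where the bits differ):
  1111001100001100010011101
^ 1010100110101111000000100
= 0101101010100011010011001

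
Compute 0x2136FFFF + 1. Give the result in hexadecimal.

The trailing 4 digits are F (max in base 16), so adding 1 cascades: they roll to 0 and the next digit up increments.

0x21370000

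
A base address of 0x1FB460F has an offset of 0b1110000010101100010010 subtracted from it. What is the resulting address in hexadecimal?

0x1C31AFD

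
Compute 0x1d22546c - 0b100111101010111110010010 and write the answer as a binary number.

0b11100100000111010010011011010

0x1d22546c = 0b11101001000100101010001101100 in binary.
Subtract column by column in base 2:
  0-0 → 0
  0-1 → 1 (borrow)
  1-0-1 → 0
  1-0 → 1
  0-1 → 1 (borrow)
  1-0-1 → 0
  1-0 → 1
  0-1 → 1 (borrow)
  0-1-1 → 0 (borrow)
  0-1-1 → 0 (borrow)
  1-1-1 → 1 (borrow)
  0-1-1 → 0 (borrow)
  1-0-1 → 0
  0-1 → 1 (borrow)
  1-0-1 → 0
  0-1 → 1 (borrow)
  0-0-1 → 1 (borrow)
  1-1-1 → 1 (borrow)
  0-1-1 → 0 (borrow)
  0-1-1 → 0 (borrow)
  0-1-1 → 0 (borrow)
  1-0-1 → 0
  0-0 → 0
  0-1 → 1 (borrow)
  1-0-1 → 0
  0-0 → 0
  1-0 → 1
  1-0 → 1
  1-0 → 1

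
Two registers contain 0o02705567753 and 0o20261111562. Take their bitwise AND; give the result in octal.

AND each oct digit independently (no carries):
  0&2=0, 2&0=0, 7&2=2, 0&6=0, 5&1=1, 5&1=1, 6&1=0, 7&1=1, 7&5=5, 5&6=4, 3&2=2

0o00201101542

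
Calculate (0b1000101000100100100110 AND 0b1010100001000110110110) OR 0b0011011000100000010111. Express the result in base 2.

0b1000101000100100100110 AND 0b1010100001000110110110 = 0b1000100000000100100110.
Then OR with 0b0011011000100000010111.

0b1011111000100100110111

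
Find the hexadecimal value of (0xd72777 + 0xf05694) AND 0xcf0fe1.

Add column by column in base 16, right to left:
  7+4 = b
  7+9 = 0 carry 1
  7+6+1 = e
  2+5 = 7
  7+0 = 7
  d+f = c carry 1
  final carry 1
Sum = 0x1c77e0b; now AND with 0xcf0fe1:
  1&0=0, c&c=c, 7&f=7, 7&0=0, e&f=e, 0&e=0, b&1=1

0xc70e01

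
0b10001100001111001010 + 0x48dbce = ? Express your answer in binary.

0b10100011001111110011000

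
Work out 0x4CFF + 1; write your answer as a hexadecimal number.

0x4D00

The trailing 2 digits are F (max in base 16), so adding 1 cascades: they roll to 0 and the next digit up increments.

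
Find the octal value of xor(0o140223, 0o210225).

0o350006

XOR each oct digit independently (no carries):
  1^2=3, 4^1=5, 0^0=0, 2^2=0, 2^2=0, 3^5=6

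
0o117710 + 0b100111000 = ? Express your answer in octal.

0o120400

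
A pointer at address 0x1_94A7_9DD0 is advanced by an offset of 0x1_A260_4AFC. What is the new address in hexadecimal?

Add column by column in base 16, right to left:
  0+C = C
  D+F = C carry 1
  D+A+1 = 8 carry 1
  9+4+1 = E
  7+0 = 7
  A+6 = 0 carry 1
  4+2+1 = 7
  9+A = 3 carry 1
  1+1+1 = 3

0x33707E8CC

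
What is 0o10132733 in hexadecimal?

0x20b5db

Each octal digit is 3 bits: 1=001 0=000 1=001 3=011 2=010 7=111 3=011 3=011.
Group the bits into nibbles: 0010 0000 1011 0101 1101 1011 → 20b5db.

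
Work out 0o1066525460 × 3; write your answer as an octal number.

Multiply each base-8 digit by 3, carrying:
  0×3 = 0 → write 0
  6×3 = 18 → write 2 carry 2
  4×3+2 = 14 → write 6 carry 1
  5×3+1 = 16 → write 0 carry 2
  2×3+2 = 8 → write 0 carry 1
  5×3+1 = 16 → write 0 carry 2
  6×3+2 = 20 → write 4 carry 2
  6×3+2 = 20 → write 4 carry 2
  0×3+2 = 2 → write 2
  1×3 = 3 → write 3

0o3244000620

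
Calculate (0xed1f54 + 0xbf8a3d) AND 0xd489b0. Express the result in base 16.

0x848990

Add column by column in base 16, right to left:
  4+d = 1 carry 1
  5+3+1 = 9
  f+a = 9 carry 1
  1+8+1 = a
  d+f = c carry 1
  e+b+1 = a carry 1
  final carry 1
Sum = 0x1aca991; now AND with 0xd489b0:
  1&0=0, a&d=8, c&4=4, a&8=8, 9&9=9, 9&b=9, 1&0=0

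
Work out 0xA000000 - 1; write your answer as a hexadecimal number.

0x9FFFFFF

The trailing 6 digits are 0, so subtracting 1 borrows through: they become F and the next digit up decrements.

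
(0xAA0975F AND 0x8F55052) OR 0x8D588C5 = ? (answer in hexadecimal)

0x8F598D7

0xAA0975F AND 0x8F55052 = 0x8A01052.
Then OR with 0x8D588C5.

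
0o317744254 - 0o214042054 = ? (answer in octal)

0o103702200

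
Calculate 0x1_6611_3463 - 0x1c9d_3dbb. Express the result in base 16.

0x14973f6a8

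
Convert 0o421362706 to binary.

0b100010001011110010111000110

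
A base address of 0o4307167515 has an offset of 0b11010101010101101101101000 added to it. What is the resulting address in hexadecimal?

0x26724ab5

0o4307167515 = 0x231cef4d in hexadecimal.
0b11010101010101101101101000 = 0x3555b68 in hexadecimal.
Add column by column in base 16, right to left:
  d+8 = 5 carry 1
  4+6+1 = b
  f+b = a carry 1
  e+5+1 = 4 carry 1
  c+5+1 = 2 carry 1
  1+5+1 = 7
  3+3 = 6
  2+0 = 2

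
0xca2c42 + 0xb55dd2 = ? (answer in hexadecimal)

Add column by column in base 16, right to left:
  2+2 = 4
  4+d = 1 carry 1
  c+d+1 = a carry 1
  2+5+1 = 8
  a+5 = f
  c+b = 7 carry 1
  final carry 1

0x17f8a14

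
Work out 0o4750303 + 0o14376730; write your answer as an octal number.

0o21347233

Add column by column in base 8, right to left:
  3+0 = 3
  0+3 = 3
  3+7 = 2 carry 1
  0+6+1 = 7
  5+7 = 4 carry 1
  7+3+1 = 3 carry 1
  4+4+1 = 1 carry 1
  0+1+1 = 2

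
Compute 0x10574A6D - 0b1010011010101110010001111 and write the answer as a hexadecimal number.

0xF09EDDE

0b1010011010101110010001111 = 0x14D5C8F in hexadecimal.
Subtract column by column in base 16:
  D-F → E (borrow)
  6-8-1 → D (borrow)
  A-C-1 → D (borrow)
  4-5-1 → E (borrow)
  7-D-1 → 9 (borrow)
  5-4-1 → 0
  0-1 → F (borrow)
  1-0-1 → 0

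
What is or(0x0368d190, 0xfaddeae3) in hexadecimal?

0xfbfdfbf3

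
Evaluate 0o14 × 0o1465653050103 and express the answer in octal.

Multiply each base-8 digit by 12, carrying:
  3×12 = 36 → write 4 carry 4
  0×12+4 = 4 → write 4
  1×12 = 12 → write 4 carry 1
  0×12+1 = 1 → write 1
  5×12 = 60 → write 4 carry 7
  0×12+7 = 7 → write 7
  3×12 = 36 → write 4 carry 4
  5×12+4 = 64 → write 0 carry 8
  6×12+8 = 80 → write 0 carry 10
  5×12+10 = 70 → write 6 carry 8
  6×12+8 = 80 → write 0 carry 10
  4×12+10 = 58 → write 2 carry 7
  1×12+7 = 19 → write 3 carry 2
  remaining carry: 2

0o23206004741444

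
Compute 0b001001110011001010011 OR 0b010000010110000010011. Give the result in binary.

OR bit by bit (1 where either bit is 1):
  001001110011001010011
| 010000010110000010011
= 011001110111001010011

0b011001110111001010011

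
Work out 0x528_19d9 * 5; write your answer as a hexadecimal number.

0x19c8813d

Multiply each base-16 digit by 5, carrying:
  9×5 = 45 → write d carry 2
  d×5+2 = 67 → write 3 carry 4
  9×5+4 = 49 → write 1 carry 3
  1×5+3 = 8 → write 8
  8×5 = 40 → write 8 carry 2
  2×5+2 = 12 → write c
  5×5 = 25 → write 9 carry 1
  remaining carry: 1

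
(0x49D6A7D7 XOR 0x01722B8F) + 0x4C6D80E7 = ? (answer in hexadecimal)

First 0x49D6A7D7 XOR 0x01722B8F = 0x48A48C58.
Add column by column in base 16, right to left:
  8+7 = F
  5+E = 3 carry 1
  C+0+1 = D
  8+8 = 0 carry 1
  4+D+1 = 2 carry 1
  A+6+1 = 1 carry 1
  8+C+1 = 5 carry 1
  4+4+1 = 9

0x95120D3F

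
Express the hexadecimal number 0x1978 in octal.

0o14570

Expand each hex digit to 4 bits: 1=0001 9=1001 7=0111 8=1000.
Group the bits in threes: 001 100 101 111 000 → 14570.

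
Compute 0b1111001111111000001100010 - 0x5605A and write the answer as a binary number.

0x5605A = 0b1010110000001011010 in binary.
Subtract column by column in base 2:
  0-0 → 0
  1-1 → 0
  0-0 → 0
  0-1 → 1 (borrow)
  0-1-1 → 0 (borrow)
  1-0-1 → 0
  1-1 → 0
  0-0 → 0
  0-0 → 0
  0-0 → 0
  0-0 → 0
  0-0 → 0
  1-0 → 1
  1-1 → 0
  1-1 → 0
  1-0 → 1
  1-1 → 0
  1-0 → 1
  1-1 → 0
  0-0 → 0
  0-0 → 0
  1-0 → 1
  1-0 → 1
  1-0 → 1
  1-0 → 1

0b1111000101001000000001000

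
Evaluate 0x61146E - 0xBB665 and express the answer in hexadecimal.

0x555E09

Subtract column by column in base 16:
  E-5 → 9
  6-6 → 0
  4-6 → E (borrow)
  1-B-1 → 5 (borrow)
  1-B-1 → 5 (borrow)
  6-0-1 → 5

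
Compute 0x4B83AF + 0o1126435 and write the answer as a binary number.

0b10100000011000011001100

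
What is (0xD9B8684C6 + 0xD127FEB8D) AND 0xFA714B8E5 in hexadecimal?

Add column by column in base 16, right to left:
  6+D = 3 carry 1
  C+8+1 = 5 carry 1
  4+B+1 = 0 carry 1
  8+E+1 = 7 carry 1
  6+F+1 = 6 carry 1
  8+7+1 = 0 carry 1
  B+2+1 = E
  9+1 = A
  D+D = A carry 1
  final carry 1
Sum = 0x1AAE067053; now AND with 0xFA714B8E5:
  1&0=0, A&F=A, A&A=A, E&7=6, 0&1=0, 6&4=4, 7&B=3, 0&8=0, 5&E=4, 3&5=1

0xAA6043041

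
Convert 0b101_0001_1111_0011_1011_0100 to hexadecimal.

0x51f3b4

Group the bits into nibbles: 0101 0001 1111 0011 1011 0100 → 51f3b4.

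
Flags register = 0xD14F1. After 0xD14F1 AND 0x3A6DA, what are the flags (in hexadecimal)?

0x104D0

AND each hex digit independently (no carries):
  D&3=1, 1&A=0, 4&6=4, F&D=D, 1&A=0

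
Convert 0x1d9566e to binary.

0b1110110010101011001101110

Expand each hex digit to 4 bits: 1=0001 d=1101 9=1001 5=0101 6=0110 6=0110 e=1110.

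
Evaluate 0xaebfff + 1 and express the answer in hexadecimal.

0xaec000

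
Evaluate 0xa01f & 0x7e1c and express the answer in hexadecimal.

AND each hex digit independently (no carries):
  a&7=2, 0&e=0, 1&1=1, f&c=c

0x201c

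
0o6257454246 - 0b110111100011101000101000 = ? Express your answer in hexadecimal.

0x31e01e7e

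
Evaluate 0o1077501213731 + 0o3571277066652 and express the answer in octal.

0o4671000302603

Add column by column in base 8, right to left:
  1+2 = 3
  3+5 = 0 carry 1
  7+6+1 = 6 carry 1
  3+6+1 = 2 carry 1
  1+6+1 = 0 carry 1
  2+0+1 = 3
  1+7 = 0 carry 1
  0+7+1 = 0 carry 1
  5+2+1 = 0 carry 1
  7+1+1 = 1 carry 1
  7+7+1 = 7 carry 1
  0+5+1 = 6
  1+3 = 4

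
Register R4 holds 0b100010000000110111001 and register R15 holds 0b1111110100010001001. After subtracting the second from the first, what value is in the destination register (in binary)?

0b10010001100100110000

Subtract column by column in base 2:
  1-1 → 0
  0-0 → 0
  0-0 → 0
  1-1 → 0
  1-0 → 1
  1-0 → 1
  0-0 → 0
  1-1 → 0
  1-0 → 1
  0-0 → 0
  0-0 → 0
  0-1 → 1 (borrow)
  0-0-1 → 1 (borrow)
  0-1-1 → 0 (borrow)
  0-1-1 → 0 (borrow)
  0-1-1 → 0 (borrow)
  1-1-1 → 1 (borrow)
  0-1-1 → 0 (borrow)
  0-1-1 → 0 (borrow)
  0-0-1 → 1 (borrow)
  1-0-1 → 0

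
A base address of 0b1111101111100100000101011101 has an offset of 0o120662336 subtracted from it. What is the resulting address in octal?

0b1111101111100100000101011101 = 0o1757440535 in octal.
Subtract column by column in base 8:
  5-6 → 7 (borrow)
  3-3-1 → 7 (borrow)
  5-3-1 → 1
  0-2 → 6 (borrow)
  4-6-1 → 5 (borrow)
  4-6-1 → 5 (borrow)
  7-0-1 → 6
  5-2 → 3
  7-1 → 6
  1-0 → 1

0o1636556177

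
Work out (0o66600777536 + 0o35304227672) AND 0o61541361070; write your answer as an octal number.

Add column by column in base 8, right to left:
  6+2 = 0 carry 1
  3+7+1 = 3 carry 1
  5+6+1 = 4 carry 1
  7+7+1 = 7 carry 1
  7+2+1 = 2 carry 1
  7+2+1 = 2 carry 1
  0+4+1 = 5
  0+0 = 0
  6+3 = 1 carry 1
  6+5+1 = 4 carry 1
  6+3+1 = 2 carry 1
  final carry 1
Sum = 0o124105227430; now AND with 0o61541361070:
  1&0=0, 2&6=2, 4&1=0, 1&5=1, 0&4=0, 5&1=1, 2&3=2, 2&6=2, 7&1=1, 4&0=0, 3&7=3, 0&0=0

0o20101221030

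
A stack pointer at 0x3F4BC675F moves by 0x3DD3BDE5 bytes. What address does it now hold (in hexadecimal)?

0x432902544

Add column by column in base 16, right to left:
  F+5 = 4 carry 1
  5+E+1 = 4 carry 1
  7+D+1 = 5 carry 1
  6+B+1 = 2 carry 1
  C+3+1 = 0 carry 1
  B+D+1 = 9 carry 1
  4+D+1 = 2 carry 1
  F+3+1 = 3 carry 1
  3+0+1 = 4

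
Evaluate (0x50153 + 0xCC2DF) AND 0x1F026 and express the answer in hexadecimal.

0x1C022

Add column by column in base 16, right to left:
  3+F = 2 carry 1
  5+D+1 = 3 carry 1
  1+2+1 = 4
  0+C = C
  5+C = 1 carry 1
  final carry 1
Sum = 0x11C432; now AND with 0x1F026:
  1&0=0, 1&1=1, C&F=C, 4&0=0, 3&2=2, 2&6=2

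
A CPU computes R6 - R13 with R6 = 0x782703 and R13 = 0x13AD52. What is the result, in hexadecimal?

Subtract column by column in base 16:
  3-2 → 1
  0-5 → B (borrow)
  7-D-1 → 9 (borrow)
  2-A-1 → 7 (borrow)
  8-3-1 → 4
  7-1 → 6

0x6479B1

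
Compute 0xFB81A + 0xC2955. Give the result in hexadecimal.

0x1BE16F

Add column by column in base 16, right to left:
  A+5 = F
  1+5 = 6
  8+9 = 1 carry 1
  B+2+1 = E
  F+C = B carry 1
  final carry 1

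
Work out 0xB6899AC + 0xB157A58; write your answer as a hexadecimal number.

Add column by column in base 16, right to left:
  C+8 = 4 carry 1
  A+5+1 = 0 carry 1
  9+A+1 = 4 carry 1
  9+7+1 = 1 carry 1
  8+5+1 = E
  6+1 = 7
  B+B = 6 carry 1
  final carry 1

0x167E1404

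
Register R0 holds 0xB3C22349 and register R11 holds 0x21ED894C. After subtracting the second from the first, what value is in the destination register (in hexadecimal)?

0x91D499FD

Subtract column by column in base 16:
  9-C → D (borrow)
  4-4-1 → F (borrow)
  3-9-1 → 9 (borrow)
  2-8-1 → 9 (borrow)
  2-D-1 → 4 (borrow)
  C-E-1 → D (borrow)
  3-1-1 → 1
  B-2 → 9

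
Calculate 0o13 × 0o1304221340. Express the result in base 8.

Multiply each base-8 digit by 11, carrying:
  0×11 = 0 → write 0
  4×11 = 44 → write 4 carry 5
  3×11+5 = 38 → write 6 carry 4
  1×11+4 = 15 → write 7 carry 1
  2×11+1 = 23 → write 7 carry 2
  2×11+2 = 24 → write 0 carry 3
  4×11+3 = 47 → write 7 carry 5
  0×11+5 = 5 → write 5
  3×11 = 33 → write 1 carry 4
  1×11+4 = 15 → write 7 carry 1
  remaining carry: 1

0o17157077640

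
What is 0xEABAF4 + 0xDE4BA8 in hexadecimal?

Add column by column in base 16, right to left:
  4+8 = C
  F+A = 9 carry 1
  A+B+1 = 6 carry 1
  B+4+1 = 0 carry 1
  A+E+1 = 9 carry 1
  E+D+1 = C carry 1
  final carry 1

0x1C9069C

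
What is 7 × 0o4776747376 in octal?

Multiply each base-8 digit by 7, carrying:
  6×7 = 42 → write 2 carry 5
  7×7+5 = 54 → write 6 carry 6
  3×7+6 = 27 → write 3 carry 3
  7×7+3 = 52 → write 4 carry 6
  4×7+6 = 34 → write 2 carry 4
  7×7+4 = 53 → write 5 carry 6
  6×7+6 = 48 → write 0 carry 6
  7×7+6 = 55 → write 7 carry 6
  7×7+6 = 55 → write 7 carry 6
  4×7+6 = 34 → write 2 carry 4
  remaining carry: 4

0o42770524362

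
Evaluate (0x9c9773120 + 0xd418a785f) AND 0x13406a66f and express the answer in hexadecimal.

0x10000a06f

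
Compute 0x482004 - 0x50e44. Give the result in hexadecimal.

Subtract column by column in base 16:
  4-4 → 0
  0-4 → c (borrow)
  0-e-1 → 1 (borrow)
  2-0-1 → 1
  8-5 → 3
  4-0 → 4

0x4311c0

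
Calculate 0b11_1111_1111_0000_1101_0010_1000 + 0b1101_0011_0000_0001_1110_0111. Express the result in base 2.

0b100110100100000111100001111

Add column by column in base 2, right to left:
  0+1 = 1
  0+1 = 1
  0+1 = 1
  1+0 = 1
  0+0 = 0
  1+1 = 0 carry 1
  0+1+1 = 0 carry 1
  0+1+1 = 0 carry 1
  1+1+1 = 1 carry 1
  0+0+1 = 1
  1+0 = 1
  1+0 = 1
  0+0 = 0
  0+0 = 0
  0+0 = 0
  0+0 = 0
  1+1 = 0 carry 1
  1+1+1 = 1 carry 1
  1+0+1 = 0 carry 1
  1+0+1 = 0 carry 1
  1+1+1 = 1 carry 1
  1+0+1 = 0 carry 1
  1+1+1 = 1 carry 1
  1+1+1 = 1 carry 1
  1+0+1 = 0 carry 1
  1+0+1 = 0 carry 1
  final carry 1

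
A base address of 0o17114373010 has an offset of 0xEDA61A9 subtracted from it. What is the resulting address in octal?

0xEDA61A9 = 0o1666460651 in octal.
Subtract column by column in base 8:
  0-1 → 7 (borrow)
  1-5-1 → 3 (borrow)
  0-6-1 → 1 (borrow)
  3-0-1 → 2
  7-6 → 1
  3-4 → 7 (borrow)
  4-6-1 → 5 (borrow)
  1-6-1 → 2 (borrow)
  1-6-1 → 2 (borrow)
  7-1-1 → 5
  1-0 → 1

0o15225712137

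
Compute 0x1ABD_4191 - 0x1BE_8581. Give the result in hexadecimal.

Subtract column by column in base 16:
  1-1 → 0
  9-8 → 1
  1-5 → C (borrow)
  4-8-1 → B (borrow)
  D-E-1 → E (borrow)
  B-B-1 → F (borrow)
  A-1-1 → 8
  1-0 → 1

0x18FEBC10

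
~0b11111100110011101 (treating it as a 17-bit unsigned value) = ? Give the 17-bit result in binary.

0b00000011001100010

Invert each bit: 11111100110011101 → 00000011001100010.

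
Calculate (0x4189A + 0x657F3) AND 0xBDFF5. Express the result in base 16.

Add column by column in base 16, right to left:
  A+3 = D
  9+F = 8 carry 1
  8+7+1 = 0 carry 1
  1+5+1 = 7
  4+6 = A
Sum = 0xA708D; now AND with 0xBDFF5:
  A&B=A, 7&D=5, 0&F=0, 8&F=8, D&5=5

0xA5085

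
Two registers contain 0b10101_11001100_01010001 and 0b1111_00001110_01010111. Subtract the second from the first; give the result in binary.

Subtract column by column in base 2:
  1-1 → 0
  0-1 → 1 (borrow)
  0-1-1 → 0 (borrow)
  0-0-1 → 1 (borrow)
  1-1-1 → 1 (borrow)
  0-0-1 → 1 (borrow)
  1-1-1 → 1 (borrow)
  0-0-1 → 1 (borrow)
  0-0-1 → 1 (borrow)
  0-1-1 → 0 (borrow)
  1-1-1 → 1 (borrow)
  1-1-1 → 1 (borrow)
  0-0-1 → 1 (borrow)
  0-0-1 → 1 (borrow)
  1-0-1 → 0
  1-0 → 1
  1-1 → 0
  0-1 → 1 (borrow)
  1-1-1 → 1 (borrow)
  0-1-1 → 0 (borrow)
  1-0-1 → 0

0b1101011110111111010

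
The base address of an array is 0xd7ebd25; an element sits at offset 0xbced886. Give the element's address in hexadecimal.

Add column by column in base 16, right to left:
  5+6 = b
  2+8 = a
  d+8 = 5 carry 1
  b+d+1 = 9 carry 1
  e+e+1 = d carry 1
  7+c+1 = 4 carry 1
  d+b+1 = 9 carry 1
  final carry 1

0x194d95ab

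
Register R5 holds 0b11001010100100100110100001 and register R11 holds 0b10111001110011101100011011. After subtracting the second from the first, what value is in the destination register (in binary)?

0b10000110000111010000110

Subtract column by column in base 2:
  1-1 → 0
  0-1 → 1 (borrow)
  0-0-1 → 1 (borrow)
  0-1-1 → 0 (borrow)
  0-1-1 → 0 (borrow)
  1-0-1 → 0
  0-0 → 0
  1-0 → 1
  1-1 → 0
  0-1 → 1 (borrow)
  0-0-1 → 1 (borrow)
  1-1-1 → 1 (borrow)
  0-1-1 → 0 (borrow)
  0-1-1 → 0 (borrow)
  1-0-1 → 0
  0-0 → 0
  0-1 → 1 (borrow)
  1-1-1 → 1 (borrow)
  0-1-1 → 0 (borrow)
  1-0-1 → 0
  0-0 → 0
  1-1 → 0
  0-1 → 1 (borrow)
  0-1-1 → 0 (borrow)
  1-0-1 → 0
  1-1 → 0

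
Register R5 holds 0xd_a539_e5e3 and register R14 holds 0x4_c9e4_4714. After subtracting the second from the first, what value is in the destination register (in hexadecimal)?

Subtract column by column in base 16:
  3-4 → f (borrow)
  e-1-1 → c
  5-7 → e (borrow)
  e-4-1 → 9
  9-4 → 5
  3-e → 5 (borrow)
  5-9-1 → b (borrow)
  a-c-1 → d (borrow)
  d-4-1 → 8

0x8db559ecf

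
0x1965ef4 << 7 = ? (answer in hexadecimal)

7 bits is not a whole number of base-16 digits; in binary: 1100101100101111011110100 << 7 = 11001011001011110111101000000000.

0xcb2f7a00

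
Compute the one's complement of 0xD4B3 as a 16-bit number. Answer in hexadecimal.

Each hex digit d becomes F−d:
  D→2, 4→B, B→4, 3→C

0x2B4C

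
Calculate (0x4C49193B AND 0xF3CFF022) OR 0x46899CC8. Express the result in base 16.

0x4C49193B AND 0xF3CFF022 = 0x40491022.
Then OR with 0x46899CC8.

0x46C99CEA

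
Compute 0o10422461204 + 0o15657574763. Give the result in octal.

0o26302256167

Add column by column in base 8, right to left:
  4+3 = 7
  0+6 = 6
  2+7 = 1 carry 1
  1+4+1 = 6
  6+7 = 5 carry 1
  4+5+1 = 2 carry 1
  2+7+1 = 2 carry 1
  2+5+1 = 0 carry 1
  4+6+1 = 3 carry 1
  0+5+1 = 6
  1+1 = 2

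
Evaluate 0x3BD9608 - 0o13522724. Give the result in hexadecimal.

0x38EF034

0o13522724 = 0x2EA5D4 in hexadecimal.
Subtract column by column in base 16:
  8-4 → 4
  0-D → 3 (borrow)
  6-5-1 → 0
  9-A → F (borrow)
  D-E-1 → E (borrow)
  B-2-1 → 8
  3-0 → 3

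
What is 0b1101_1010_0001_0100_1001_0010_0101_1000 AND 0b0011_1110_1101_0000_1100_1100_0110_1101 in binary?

0b00011010000100001000000001001000

AND bit by bit (1 only where both bits are 1):
  11011010000101001001001001011000
& 00111110110100001100110001101101
= 00011010000100001000000001001000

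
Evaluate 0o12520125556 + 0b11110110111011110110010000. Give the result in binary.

0b1011001000111000110100011111110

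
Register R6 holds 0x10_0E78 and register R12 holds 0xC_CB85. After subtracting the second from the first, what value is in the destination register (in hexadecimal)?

Subtract column by column in base 16:
  8-5 → 3
  7-8 → F (borrow)
  E-B-1 → 2
  0-C → 4 (borrow)
  0-C-1 → 3 (borrow)
  1-0-1 → 0

0x342F3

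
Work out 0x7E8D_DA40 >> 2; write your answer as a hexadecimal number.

0x1FA37690

2 bits is not a whole number of base-16 digits; in binary: 1111110100011011101101001000000 >> 2 = 11111101000110111011010010000.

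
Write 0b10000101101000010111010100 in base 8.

0o205502724

Group the bits in threes: 010 000 101 101 000 010 111 010 100 → 205502724.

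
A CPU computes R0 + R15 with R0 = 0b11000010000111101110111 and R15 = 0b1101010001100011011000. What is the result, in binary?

0b100101100010100001001111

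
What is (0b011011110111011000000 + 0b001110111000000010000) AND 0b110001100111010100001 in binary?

0b100000100111010000000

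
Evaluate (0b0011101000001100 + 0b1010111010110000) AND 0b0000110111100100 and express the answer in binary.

0b100010100100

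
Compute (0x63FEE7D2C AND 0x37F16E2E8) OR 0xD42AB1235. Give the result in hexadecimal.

0xF7FAF723D

0x63FEE7D2C AND 0x37F16E2E8 = 0x23F066028.
Then OR with 0xD42AB1235.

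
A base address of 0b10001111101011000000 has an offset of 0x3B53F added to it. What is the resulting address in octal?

0o3127777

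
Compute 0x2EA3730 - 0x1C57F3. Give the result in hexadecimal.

Subtract column by column in base 16:
  0-3 → D (borrow)
  3-F-1 → 3 (borrow)
  7-7-1 → F (borrow)
  3-5-1 → D (borrow)
  A-C-1 → D (borrow)
  E-1-1 → C
  2-0 → 2

0x2CDDF3D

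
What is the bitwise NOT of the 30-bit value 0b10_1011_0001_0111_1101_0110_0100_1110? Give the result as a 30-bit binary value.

0b010100111010000010100110110001

Invert each bit: 101011000101111101011001001110 → 010100111010000010100110110001.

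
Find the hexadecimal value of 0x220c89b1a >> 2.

2 bits is not a whole number of base-16 digits; in binary: 1000100000110010001001101100011010 >> 2 = 10001000001100100010011011000110.

0x883226c6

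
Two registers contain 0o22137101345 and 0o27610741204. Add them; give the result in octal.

Add column by column in base 8, right to left:
  5+4 = 1 carry 1
  4+0+1 = 5
  3+2 = 5
  1+1 = 2
  0+4 = 4
  1+7 = 0 carry 1
  7+0+1 = 0 carry 1
  3+1+1 = 5
  1+6 = 7
  2+7 = 1 carry 1
  2+2+1 = 5

0o51750042551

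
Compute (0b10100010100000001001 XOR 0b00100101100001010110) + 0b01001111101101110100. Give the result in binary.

First 0b10100010100000001001 XOR 0b00100101100001010110 = 0b10000111000001011111.
Add column by column in base 2, right to left:
  1+0 = 1
  1+0 = 1
  1+1 = 0 carry 1
  1+0+1 = 0 carry 1
  1+1+1 = 1 carry 1
  0+1+1 = 0 carry 1
  1+1+1 = 1 carry 1
  0+0+1 = 1
  0+1 = 1
  0+1 = 1
  0+0 = 0
  0+1 = 1
  1+1 = 0 carry 1
  1+1+1 = 1 carry 1
  1+1+1 = 1 carry 1
  0+1+1 = 0 carry 1
  0+0+1 = 1
  0+0 = 0
  0+1 = 1
  1+0 = 1

0b11010110101111010011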